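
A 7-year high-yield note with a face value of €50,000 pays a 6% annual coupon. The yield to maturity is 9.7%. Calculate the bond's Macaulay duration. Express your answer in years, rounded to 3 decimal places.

Periodic yield y = 0.097. Discount each cash flow and weight by its year:
  t   CF        PV=CF/(1+0.097)^t    t·PV
  1     3,000.00     2,734.7311     2,734.7311
  2     3,000.00     2,492.9180     4,985.8361
  3     3,000.00     2,272.4868     6,817.4604
  4     3,000.00     2,071.5468     8,286.1871
  5     3,000.00     1,888.3745     9,441.8723
  6     3,000.00     1,721.3988    10,328.3926
  7    53,000.00    27,722.3139   194,056.1972
  Σ                 40,903.7698   236,650.6769
Price P = Σ PV = 40,903.7698.
Macaulay duration = Σ(t·PV) / P = 236,650.6769 / 40,903.7698 = 5.78555 years.

5.786 years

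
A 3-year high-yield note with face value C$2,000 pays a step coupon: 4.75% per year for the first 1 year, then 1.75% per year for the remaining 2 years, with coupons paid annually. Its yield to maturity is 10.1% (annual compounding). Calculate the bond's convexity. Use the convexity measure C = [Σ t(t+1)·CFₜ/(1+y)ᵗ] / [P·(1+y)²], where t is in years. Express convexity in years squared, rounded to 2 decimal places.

With y = 0.101:
  t   CF        PV=CF/(1+0.101)^t    t·PV        t(t+1)·PV
  1        95.00        86.2852        86.2852         172.5704
  2        35.00        28.8731        57.7462         173.2386
  3     2,035.00     1,524.7634     4,574.2902      18,297.1607
  Σ                  1,639.9217     4,718.3216      18,642.9697
P = 1,639.9217.
Convexity = Σ t(t+1)·PV / [P·(1+y)²] = 18,642.9697 / (1,639.9217 × 1.212201) = 9.37815.

9.38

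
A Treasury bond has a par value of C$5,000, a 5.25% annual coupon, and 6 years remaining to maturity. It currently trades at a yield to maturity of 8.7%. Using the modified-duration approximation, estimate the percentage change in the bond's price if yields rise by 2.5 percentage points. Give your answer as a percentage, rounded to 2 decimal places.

Periodic yield y = 0.087. Modified duration first:
  t   CF        PV=CF/(1+0.087)^t    t·PV
  1       262.50       241.4903       241.4903
  2       262.50       222.1622       444.3245
  3       262.50       204.3811       613.1432
  4       262.50       188.0231       752.0923
  5       262.50       172.9743       864.8715
  6     5,262.50     3,190.1775    19,141.0649
  Σ                  4,219.2085    22,056.9866
P = 4,219.2085; D_Mac = 5.22775 yrs; D_mod = 5.22775/(1+0.087) = 4.80934 yrs.
ΔP/P ≈ -D_mod · Δy = -4.80934 × (+0.025) = -0.120234 = -12.0234%.

-12.02%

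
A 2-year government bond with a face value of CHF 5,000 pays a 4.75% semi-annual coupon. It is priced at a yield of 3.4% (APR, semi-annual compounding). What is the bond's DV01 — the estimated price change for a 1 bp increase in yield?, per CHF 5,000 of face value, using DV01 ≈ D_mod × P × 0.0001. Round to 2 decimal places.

CHF 0.97

Periodic yield y = 0.017.
  t   CF        PV=CF/(1+0.017)^t    t·PV
  1       118.75       116.7650       116.7650
  2       118.75       114.8132       229.6263
  3       118.75       112.8940       338.6819
  4     5,118.75     4,784.9798    19,139.9191
  Σ                  5,129.4519    19,824.9924
P = 5,129.4519; D_Mac = 3.86493 half-year periods = 1.93247 yrs; D_mod = 1.90016 yrs.
DV01 ≈ 1.90016 × 5,129.4519 × 0.0001 = 0.974680.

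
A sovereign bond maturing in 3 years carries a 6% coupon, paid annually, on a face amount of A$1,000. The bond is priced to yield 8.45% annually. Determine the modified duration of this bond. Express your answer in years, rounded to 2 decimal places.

Periodic yield y = 0.0845. First find Macaulay duration:
  t   CF        PV=CF/(1+0.0845)^t    t·PV
  1        60.00        55.3250        55.3250
  2        60.00        51.0143       102.0286
  3     1,060.00       831.0309     2,493.0928
  Σ                    937.3703     2,650.4465
P = 937.3703; Macaulay duration = 2,650.4465 / 937.3703 = 2.82753 years.
Modified duration = D_Mac / (1 + y) = 2.82753 / 1.0845 = 2.60722 years.

2.61 years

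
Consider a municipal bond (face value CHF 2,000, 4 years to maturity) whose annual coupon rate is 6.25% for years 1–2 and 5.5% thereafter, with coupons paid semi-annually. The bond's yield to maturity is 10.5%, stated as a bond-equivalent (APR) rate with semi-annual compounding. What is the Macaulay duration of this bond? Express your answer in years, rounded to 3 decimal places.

3.568 years

Periodic yield y = 0.0525. Discount each cash flow and weight by its period:
  t   CF        PV=CF/(1+0.0525)^t    t·PV
  1        62.50        59.3824        59.3824
  2        62.50        56.4204       112.8407
  3        62.50        53.6060       160.8181
  4        62.50        50.9321       203.7284
  5        55.00        42.5846       212.9228
  6        55.00        40.4604       242.7623
  7        55.00        38.4422       269.0952
  8     2,055.00     1,364.6931    10,917.5447
  Σ                  1,706.5211    12,179.0947
Price P = Σ PV = 1,706.5211.
Macaulay duration = Σ(t·PV) / P = 12,179.0947 / 1,706.5211 = 7.13680 half-year periods.
In years: 7.13680 / 2 = 3.56840 years.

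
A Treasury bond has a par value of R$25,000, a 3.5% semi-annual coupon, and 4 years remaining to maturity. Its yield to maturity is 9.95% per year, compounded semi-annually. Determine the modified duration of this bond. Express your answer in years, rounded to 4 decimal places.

3.5546 years

Periodic yield y = 0.04975. First find Macaulay duration:
  t   CF        PV=CF/(1+0.04975)^t    t·PV
  1       437.50       416.7659       416.7659
  2       437.50       397.0144       794.0289
  3       437.50       378.1990     1,134.5971
  4       437.50       360.2753     1,441.1013
  5       437.50       343.2011     1,716.0054
  6       437.50       326.9360     1,961.6161
  7       437.50       311.4418     2,180.0925
  8    25,437.50    17,249.9309   137,999.4473
  Σ                 19,783.7645   147,643.6544
P = 19,783.7645; Macaulay duration = 147,643.6544 / 19,783.7645 = 7.46287 half-year periods = 3.73143 years.
Modified duration = D_Mac / (1 + y) = 3.73143 / 1.04975 = 3.55459 years.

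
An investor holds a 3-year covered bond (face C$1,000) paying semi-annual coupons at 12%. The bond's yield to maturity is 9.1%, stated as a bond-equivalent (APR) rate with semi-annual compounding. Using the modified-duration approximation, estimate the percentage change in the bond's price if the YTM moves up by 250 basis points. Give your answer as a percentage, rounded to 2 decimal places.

-6.27%

Periodic yield y = 0.0455. Modified duration first:
  t   CF        PV=CF/(1+0.0455)^t    t·PV
  1        60.00        57.3888        57.3888
  2        60.00        54.8913       109.7825
  3        60.00        52.5024       157.5072
  4        60.00        50.2175       200.8700
  5        60.00        48.0320       240.1602
  6     1,060.00       811.6366     4,869.8198
  Σ                  1,074.6686     5,635.5286
P = 1,074.6686; D_Mac = 5.24397 half-year periods = 2.62198 yrs; D_mod = 2.62198/(1+0.0455) = 2.50788 yrs.
ΔP/P ≈ -D_mod · Δy = -2.50788 × (+0.025) = -0.062697 = -6.2697%.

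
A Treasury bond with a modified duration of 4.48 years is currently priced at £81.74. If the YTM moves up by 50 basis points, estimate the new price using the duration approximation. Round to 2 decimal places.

Duration approximation: ΔP/P ≈ -D_mod · Δy = -4.48 × (+0.005) = -0.022400.
New price ≈ 81.74 × (1 - 0.022400) = 79.909024.

£79.91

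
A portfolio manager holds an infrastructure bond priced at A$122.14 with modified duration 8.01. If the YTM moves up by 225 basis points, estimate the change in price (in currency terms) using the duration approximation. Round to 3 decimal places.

Duration approximation: ΔP/P ≈ -D_mod · Δy = -8.01 × (+0.0225) = -0.180225.
ΔP ≈ 122.14 × (-0.180225) = -22.0126815.

-A$22.013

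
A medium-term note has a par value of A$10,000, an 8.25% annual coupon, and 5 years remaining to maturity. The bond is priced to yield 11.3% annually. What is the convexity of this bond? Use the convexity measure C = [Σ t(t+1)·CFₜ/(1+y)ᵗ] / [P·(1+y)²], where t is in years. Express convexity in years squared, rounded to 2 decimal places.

With y = 0.113:
  t   CF        PV=CF/(1+0.113)^t    t·PV        t(t+1)·PV
  1       825.00       741.2399       741.2399       1,482.4798
  2       825.00       665.9837     1,331.9675       3,995.9024
  3       825.00       598.3681     1,795.1044       7,180.4176
  4       825.00       537.6174     2,150.4695      10,752.3474
  5    10,825.00     6,337.9978    31,689.9889     190,139.9337
  Σ                  8,881.2069    37,708.7702     213,551.0808
P = 8,881.2069.
Convexity = Σ t(t+1)·PV / [P·(1+y)²] = 213,551.0808 / (8,881.2069 × 1.238769) = 19.41062.

19.41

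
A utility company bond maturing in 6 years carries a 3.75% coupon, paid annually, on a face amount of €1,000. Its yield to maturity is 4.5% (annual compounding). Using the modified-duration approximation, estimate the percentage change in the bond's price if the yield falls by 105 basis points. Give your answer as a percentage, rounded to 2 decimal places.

Periodic yield y = 0.045. Modified duration first:
  t   CF        PV=CF/(1+0.045)^t    t·PV
  1        37.50        35.8852        35.8852
  2        37.50        34.3399        68.6797
  3        37.50        32.8611        98.5834
  4        37.50        31.4461       125.7842
  5        37.50        30.0919       150.4596
  6     1,037.50       796.6918     4,780.1510
  Σ                    961.3160     5,259.5430
P = 961.3160; D_Mac = 5.47119 yrs; D_mod = 5.47119/(1+0.045) = 5.23559 yrs.
ΔP/P ≈ -D_mod · Δy = -5.23559 × (-0.0105) = +0.054974 = +5.4974%.

+5.50%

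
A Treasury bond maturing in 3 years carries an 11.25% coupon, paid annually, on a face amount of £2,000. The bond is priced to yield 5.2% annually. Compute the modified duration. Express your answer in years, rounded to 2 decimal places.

2.59 years

Periodic yield y = 0.052. First find Macaulay duration:
  t   CF        PV=CF/(1+0.052)^t    t·PV
  1       225.00       213.8783       213.8783
  2       225.00       203.3064       406.6128
  3     2,225.00     1,911.0973     5,733.2919
  Σ                  2,328.2820     6,353.7830
P = 2,328.2820; Macaulay duration = 6,353.7830 / 2,328.2820 = 2.72896 years.
Modified duration = D_Mac / (1 + y) = 2.72896 / 1.052 = 2.59407 years.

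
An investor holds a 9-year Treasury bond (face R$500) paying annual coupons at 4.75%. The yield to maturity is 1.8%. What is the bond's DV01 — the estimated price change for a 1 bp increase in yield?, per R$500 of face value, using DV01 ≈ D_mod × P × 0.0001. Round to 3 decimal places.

Periodic yield y = 0.018.
  t   CF        PV=CF/(1+0.018)^t    t·PV
  1        23.75        23.3301        23.3301
  2        23.75        22.9175        45.8351
  3        23.75        22.5123        67.5370
  4        23.75        22.1143        88.4571
  5        23.75        21.7232       108.6162
  6        23.75        21.3391       128.0348
  7        23.75        20.9618       146.7328
  8        23.75        20.5912       164.7295
  9       523.75       446.0608     4,014.5470
  Σ                    621.5504     4,787.8195
P = 621.5504; D_Mac = 7.70303 yrs; D_mod = 7.56682 yrs.
DV01 ≈ 7.56682 × 621.5504 × 0.0001 = 0.470316.

R$0.470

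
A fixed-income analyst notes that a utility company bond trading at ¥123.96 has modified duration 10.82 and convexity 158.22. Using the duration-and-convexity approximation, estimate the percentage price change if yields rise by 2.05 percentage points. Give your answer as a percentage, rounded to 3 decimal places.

-18.856%

Duration effect: -D_mod·Δy = -10.82 × (+0.0205) = -0.221810
Convexity effect: ½·C·(Δy)² = 0.5 × 158.22 × (0.0205)² = +0.0332459775
ΔP/P ≈ -0.221810 + 0.0332459775 = -0.1885640225
= -18.85640225%.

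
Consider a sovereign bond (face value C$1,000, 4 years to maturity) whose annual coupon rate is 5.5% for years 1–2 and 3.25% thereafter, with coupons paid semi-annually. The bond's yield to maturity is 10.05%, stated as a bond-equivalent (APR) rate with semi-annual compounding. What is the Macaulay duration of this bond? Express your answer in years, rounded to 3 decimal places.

3.625 years

Periodic yield y = 0.05025. Discount each cash flow and weight by its period:
  t   CF        PV=CF/(1+0.05025)^t    t·PV
  1        27.50        26.1842        26.1842
  2        27.50        24.9314        49.8629
  3        27.50        23.7386        71.2157
  4        27.50        22.6028        90.4111
  5        16.25        12.7172        63.5858
  6        16.25        12.1087        72.6522
  7        16.25        11.5293        80.7054
  8     1,016.25       686.5292     5,492.2339
  Σ                    820.3415     5,946.8512
Price P = Σ PV = 820.3415.
Macaulay duration = Σ(t·PV) / P = 5,946.8512 / 820.3415 = 7.24924 half-year periods.
In years: 7.24924 / 2 = 3.62462 years.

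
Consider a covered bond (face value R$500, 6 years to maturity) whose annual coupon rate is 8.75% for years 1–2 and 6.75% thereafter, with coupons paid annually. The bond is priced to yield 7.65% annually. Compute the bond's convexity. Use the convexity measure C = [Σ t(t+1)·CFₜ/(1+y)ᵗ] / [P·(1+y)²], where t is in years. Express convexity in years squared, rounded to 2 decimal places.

28.20

With y = 0.0765:
  t   CF        PV=CF/(1+0.0765)^t    t·PV        t(t+1)·PV
  1        43.75        40.6410        40.6410          81.2819
  2        43.75        37.7529        75.5057         226.5172
  3        33.75        27.0540        81.1620         324.6481
  4        33.75        25.1315       100.5258         502.6291
  5        33.75        23.3455       116.7276         700.3657
  6       533.75       342.9681     2,057.8084      14,404.6587
  Σ                    496.8929     2,472.3706      16,240.1008
P = 496.8929.
Convexity = Σ t(t+1)·PV / [P·(1+y)²] = 16,240.1008 / (496.8929 × 1.158852) = 28.20317.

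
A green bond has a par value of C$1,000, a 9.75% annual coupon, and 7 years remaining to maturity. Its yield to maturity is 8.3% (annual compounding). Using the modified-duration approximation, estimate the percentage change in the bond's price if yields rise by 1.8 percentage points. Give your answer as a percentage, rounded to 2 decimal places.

-9.06%

Periodic yield y = 0.083. Modified duration first:
  t   CF        PV=CF/(1+0.083)^t    t·PV
  1        97.50        90.0277        90.0277
  2        97.50        83.1281       166.2561
  3        97.50        76.7572       230.2717
  4        97.50        70.8746       283.4985
  5        97.50        65.4429       327.2143
  6        97.50        60.4274       362.5644
  7     1,097.50       628.0661     4,396.4625
  Σ                  1,074.7240     5,856.2952
P = 1,074.7240; D_Mac = 5.44912 yrs; D_mod = 5.44912/(1+0.083) = 5.03150 yrs.
ΔP/P ≈ -D_mod · Δy = -5.03150 × (+0.018) = -0.090567 = -9.0567%.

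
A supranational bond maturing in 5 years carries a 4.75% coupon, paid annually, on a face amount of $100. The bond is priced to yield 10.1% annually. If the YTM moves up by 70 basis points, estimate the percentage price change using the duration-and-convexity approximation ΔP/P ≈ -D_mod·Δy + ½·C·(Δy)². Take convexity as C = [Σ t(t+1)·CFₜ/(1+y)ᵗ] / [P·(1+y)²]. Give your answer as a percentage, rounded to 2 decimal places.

-2.81%

With y = 0.101:
  t   CF        PV=CF/(1+0.101)^t    t·PV        t(t+1)·PV
  1         4.75         4.3143         4.3143           8.6285
  2         4.75         3.9185         7.8370          23.5110
  3         4.75         3.5590        10.6771          42.7084
  4         4.75         3.2325        12.9302          64.6509
  5       104.75        64.7467       323.7333       1,942.4001
  Σ                     79.7710       359.4919       2,081.8988
P = 79.7710; D_Mac = 4.50655 yrs; D_mod = 4.09314 yrs; C = 21.52980.
Duration effect: -4.09314 × (+0.007) = -0.028652
Convexity effect: 0.5 × 21.52980 × (0.007)² = +0.0005275
ΔP/P ≈ -0.028652 + 0.0005275 = -0.028125 = -2.8125%.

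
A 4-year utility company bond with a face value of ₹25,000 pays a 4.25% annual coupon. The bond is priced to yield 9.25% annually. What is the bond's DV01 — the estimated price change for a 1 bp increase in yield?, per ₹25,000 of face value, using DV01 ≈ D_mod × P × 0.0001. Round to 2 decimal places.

Periodic yield y = 0.0925.
  t   CF        PV=CF/(1+0.0925)^t    t·PV
  1     1,062.50       972.5400       972.5400
  2     1,062.50       890.1968     1,780.3937
  3     1,062.50       814.8255     2,444.4764
  4    26,062.50    18,294.9105    73,179.6421
  Σ                 20,972.4729    78,377.0523
P = 20,972.4729; D_Mac = 3.73714 yrs; D_mod = 3.42072 yrs.
DV01 ≈ 3.42072 × 20,972.4729 × 0.0001 = 7.174101.

₹7.17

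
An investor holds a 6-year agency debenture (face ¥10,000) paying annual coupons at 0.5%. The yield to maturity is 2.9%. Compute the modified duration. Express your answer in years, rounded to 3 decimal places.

Periodic yield y = 0.029. First find Macaulay duration:
  t   CF        PV=CF/(1+0.029)^t    t·PV
  1        50.00        48.5909        48.5909
  2        50.00        47.2214        94.4429
  3        50.00        45.8906       137.6718
  4        50.00        44.5973       178.3892
  5        50.00        43.3404       216.7021
  6    10,050.00     8,465.9132    50,795.4794
  Σ                  8,695.5539    51,471.2763
P = 8,695.5539; Macaulay duration = 51,471.2763 / 8,695.5539 = 5.91926 years.
Modified duration = D_Mac / (1 + y) = 5.91926 / 1.029 = 5.75244 years.

5.752 years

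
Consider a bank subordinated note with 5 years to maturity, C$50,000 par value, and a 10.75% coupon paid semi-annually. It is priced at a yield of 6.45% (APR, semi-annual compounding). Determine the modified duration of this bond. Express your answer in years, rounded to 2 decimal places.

3.96 years

Periodic yield y = 0.03225. First find Macaulay duration:
  t   CF        PV=CF/(1+0.03225)^t    t·PV
  1     2,687.50     2,603.5360     2,603.5360
  2     2,687.50     2,522.1952     5,044.3903
  3     2,687.50     2,443.3957     7,330.1870
  4     2,687.50     2,367.0580     9,468.2322
  5     2,687.50     2,293.1054    11,465.5270
  6     2,687.50     2,221.4632    13,328.7792
  7     2,687.50     2,152.0593    15,064.4150
  8     2,687.50     2,084.8237    16,678.5898
  9     2,687.50     2,019.6888    18,177.1989
  10   52,687.50    38,358.2404   383,582.4039
  Σ                 59,065.5656   482,743.2592
P = 59,065.5656; Macaulay duration = 482,743.2592 / 59,065.5656 = 8.17301 half-year periods = 4.08650 years.
Modified duration = D_Mac / (1 + y) = 4.08650 / 1.03225 = 3.95883 years.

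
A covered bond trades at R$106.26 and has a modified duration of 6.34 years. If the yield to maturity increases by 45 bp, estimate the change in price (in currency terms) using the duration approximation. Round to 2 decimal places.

Duration approximation: ΔP/P ≈ -D_mod · Δy = -6.34 × (+0.0045) = -0.028530.
ΔP ≈ 106.26 × (-0.028530) = -3.0315978.

-R$3.03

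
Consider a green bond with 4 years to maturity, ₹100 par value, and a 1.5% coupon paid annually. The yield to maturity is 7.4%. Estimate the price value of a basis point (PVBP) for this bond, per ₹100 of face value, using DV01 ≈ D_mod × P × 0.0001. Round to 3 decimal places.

Periodic yield y = 0.074.
  t   CF        PV=CF/(1+0.074)^t    t·PV
  1         1.50         1.3966         1.3966
  2         1.50         1.3004         2.6008
  3         1.50         1.2108         3.6325
  4       101.50        76.2867       305.1469
  Σ                     80.1946       312.7768
P = 80.1946; D_Mac = 3.90022 yrs; D_mod = 3.63149 yrs.
DV01 ≈ 3.63149 × 80.1946 × 0.0001 = 0.029123.

₹0.029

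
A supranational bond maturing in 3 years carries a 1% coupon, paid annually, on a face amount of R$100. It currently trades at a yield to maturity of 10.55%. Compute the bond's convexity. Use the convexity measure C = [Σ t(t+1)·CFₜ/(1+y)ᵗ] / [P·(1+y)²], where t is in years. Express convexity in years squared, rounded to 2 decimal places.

9.67

With y = 0.1055:
  t   CF        PV=CF/(1+0.1055)^t    t·PV        t(t+1)·PV
  1         1.00         0.9046         0.9046           1.8091
  2         1.00         0.8182         1.6365           4.9095
  3       101.00        74.7558       224.2675         897.0701
  Σ                     76.4787       226.8086         903.7887
P = 76.4787.
Convexity = Σ t(t+1)·PV / [P·(1+y)²] = 903.7887 / (76.4787 × 1.222130) = 9.66961.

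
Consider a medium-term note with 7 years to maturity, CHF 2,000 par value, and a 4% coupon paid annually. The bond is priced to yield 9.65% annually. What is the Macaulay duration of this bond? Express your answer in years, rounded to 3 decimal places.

Periodic yield y = 0.0965. Discount each cash flow and weight by its year:
  t   CF        PV=CF/(1+0.0965)^t    t·PV
  1        80.00        72.9594        72.9594
  2        80.00        66.5385       133.0769
  3        80.00        60.6826       182.0478
  4        80.00        55.3421       221.3683
  5        80.00        50.4716       252.3578
  6        80.00        46.0297       276.1782
  7     2,080.00     1,091.4476     7,640.1331
  Σ                  1,443.4714     8,778.1215
Price P = Σ PV = 1,443.4714.
Macaulay duration = Σ(t·PV) / P = 8,778.1215 / 1,443.4714 = 6.08126 years.

6.081 years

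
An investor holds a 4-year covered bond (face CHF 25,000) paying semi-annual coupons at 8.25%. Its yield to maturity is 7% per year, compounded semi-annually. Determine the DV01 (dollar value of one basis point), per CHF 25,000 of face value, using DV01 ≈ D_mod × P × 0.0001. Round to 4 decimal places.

Periodic yield y = 0.035.
  t   CF        PV=CF/(1+0.035)^t    t·PV
  1     1,031.25       996.3768       996.3768
  2     1,031.25       962.6829     1,925.3658
  3     1,031.25       930.1284     2,790.3852
  4     1,031.25       898.6748     3,594.6992
  5     1,031.25       868.2848     4,341.4241
  6     1,031.25       838.9225     5,033.5352
  7     1,031.25       810.5532     5,673.8722
  8    26,031.25    19,768.4321   158,147.4566
  Σ                 26,074.0556   182,503.1153
P = 26,074.0556; D_Mac = 6.99941 half-year periods = 3.49971 yrs; D_mod = 3.38136 yrs.
DV01 ≈ 3.38136 × 26,074.0556 × 0.0001 = 8.816576.

CHF 8.8166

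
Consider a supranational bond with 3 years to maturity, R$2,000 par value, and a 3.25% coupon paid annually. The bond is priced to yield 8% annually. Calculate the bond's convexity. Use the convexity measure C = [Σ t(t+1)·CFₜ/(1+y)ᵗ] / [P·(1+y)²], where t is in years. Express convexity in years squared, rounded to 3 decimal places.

9.831

With y = 0.08:
  t   CF        PV=CF/(1+0.08)^t    t·PV        t(t+1)·PV
  1        65.00        60.1852        60.1852         120.3704
  2        65.00        55.7270       111.4540         334.3621
  3     2,065.00     1,639.2636     4,917.7907      19,671.1629
  Σ                  1,755.1758     5,089.4300      20,125.8954
P = 1,755.1758.
Convexity = Σ t(t+1)·PV / [P·(1+y)²] = 20,125.8954 / (1,755.1758 × 1.166400) = 9.83076.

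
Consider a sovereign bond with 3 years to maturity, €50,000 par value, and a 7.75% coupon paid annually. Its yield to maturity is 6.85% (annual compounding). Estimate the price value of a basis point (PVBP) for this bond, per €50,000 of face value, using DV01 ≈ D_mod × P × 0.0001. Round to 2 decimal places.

Periodic yield y = 0.0685.
  t   CF        PV=CF/(1+0.0685)^t    t·PV
  1     3,875.00     3,626.5793     3,626.5793
  2     3,875.00     3,394.0845     6,788.1691
  3    53,875.00    44,163.5223   132,490.5669
  Σ                 51,184.1861   142,905.3153
P = 51,184.1861; D_Mac = 2.79198 yrs; D_mod = 2.61299 yrs.
DV01 ≈ 2.61299 × 51,184.1861 × 0.0001 = 13.374386.

€13.37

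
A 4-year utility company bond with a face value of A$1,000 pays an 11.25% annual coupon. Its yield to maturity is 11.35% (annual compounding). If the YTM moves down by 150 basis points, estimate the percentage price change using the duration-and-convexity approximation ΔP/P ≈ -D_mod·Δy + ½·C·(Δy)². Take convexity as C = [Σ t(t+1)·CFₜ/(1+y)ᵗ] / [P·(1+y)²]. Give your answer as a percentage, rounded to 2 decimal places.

+4.77%

With y = 0.1135:
  t   CF        PV=CF/(1+0.1135)^t    t·PV        t(t+1)·PV
  1       112.50       101.0328       101.0328         202.0656
  2       112.50        90.7344       181.4688         544.4065
  3       112.50        81.4858       244.4574         977.8294
  4     1,112.50       723.6676     2,894.6704      14,473.3522
  Σ                    996.9206     3,421.6294      16,197.6537
P = 996.9206; D_Mac = 3.43220 yrs; D_mod = 3.08235 yrs; C = 13.10422.
Duration effect: -3.08235 × (-0.015) = +0.046235
Convexity effect: 0.5 × 13.10422 × (-0.015)² = +0.0014742
ΔP/P ≈ +0.046235 + 0.0014742 = +0.047709 = +4.7709%.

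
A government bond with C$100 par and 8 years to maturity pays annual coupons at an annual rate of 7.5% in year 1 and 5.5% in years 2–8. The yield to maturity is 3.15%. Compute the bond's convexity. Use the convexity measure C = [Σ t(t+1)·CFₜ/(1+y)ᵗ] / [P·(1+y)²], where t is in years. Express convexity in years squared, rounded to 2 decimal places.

53.30

With y = 0.0315:
  t   CF        PV=CF/(1+0.0315)^t    t·PV        t(t+1)·PV
  1         7.50         7.2710         7.2710          14.5419
  2         5.50         5.1692        10.3384          31.0153
  3         5.50         5.0114        15.0341          60.1362
  4         5.50         4.8583        19.4333          97.1663
  5         5.50         4.7100        23.5498         141.2986
  6         5.50         4.5661        27.3967         191.7770
  7         5.50         4.4267        30.9868         247.8940
  8       105.50        82.3187       658.5497       5,926.9477
  Σ                    118.3313       792.5597       6,710.7771
P = 118.3313.
Convexity = Σ t(t+1)·PV / [P·(1+y)²] = 6,710.7771 / (118.3313 × 1.063992) = 53.30091.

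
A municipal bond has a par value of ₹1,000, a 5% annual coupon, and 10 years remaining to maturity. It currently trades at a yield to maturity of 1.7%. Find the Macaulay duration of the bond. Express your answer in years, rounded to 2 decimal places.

8.37 years

Periodic yield y = 0.017. Discount each cash flow and weight by its year:
  t   CF        PV=CF/(1+0.017)^t    t·PV
  1        50.00        49.1642        49.1642
  2        50.00        48.3424        96.6848
  3        50.00        47.5343       142.6029
  4        50.00        46.7397       186.9589
  5        50.00        45.9584       229.7922
  6        50.00        45.1902       271.1412
  7        50.00        44.4348       311.0437
  8        50.00        43.6920       349.5364
  9        50.00        42.9617       386.6553
  10    1,050.00       887.1147     8,871.1469
  Σ                  1,301.1325    10,894.7264
Price P = Σ PV = 1,301.1325.
Macaulay duration = Σ(t·PV) / P = 10,894.7264 / 1,301.1325 = 8.37326 years.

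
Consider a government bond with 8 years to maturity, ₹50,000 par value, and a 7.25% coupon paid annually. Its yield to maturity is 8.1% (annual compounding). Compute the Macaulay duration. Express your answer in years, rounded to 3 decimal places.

6.296 years

Periodic yield y = 0.081. Discount each cash flow and weight by its year:
  t   CF        PV=CF/(1+0.081)^t    t·PV
  1     3,625.00     3,353.3765     3,353.3765
  2     3,625.00     3,102.1059     6,204.2118
  3     3,625.00     2,869.6632     8,608.9896
  4     3,625.00     2,654.6376    10,618.5502
  5     3,625.00     2,455.7239    12,278.6196
  6     3,625.00     2,271.7150    13,630.2900
  7     3,625.00     2,101.4940    14,710.4580
  8    53,625.00    28,758.2036   230,065.6285
  Σ                 47,566.9197   299,470.1244
Price P = Σ PV = 47,566.9197.
Macaulay duration = Σ(t·PV) / P = 299,470.1244 / 47,566.9197 = 6.29576 years.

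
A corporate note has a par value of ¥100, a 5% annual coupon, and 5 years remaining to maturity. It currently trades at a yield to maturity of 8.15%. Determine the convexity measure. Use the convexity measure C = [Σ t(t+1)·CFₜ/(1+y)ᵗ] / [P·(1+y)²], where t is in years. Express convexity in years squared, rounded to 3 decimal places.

22.328

With y = 0.0815:
  t   CF        PV=CF/(1+0.0815)^t    t·PV        t(t+1)·PV
  1         5.00         4.6232         4.6232           9.2464
  2         5.00         4.2748         8.5496          25.6489
  3         5.00         3.9527        11.8580          47.4320
  4         5.00         3.6548        14.6192          73.0960
  5       105.00        70.9670       354.8352       2,129.0111
  Σ                     87.4725       394.4852       2,284.4345
P = 87.4725.
Convexity = Σ t(t+1)·PV / [P·(1+y)²] = 2,284.4345 / (87.4725 × 1.169642) = 22.32821.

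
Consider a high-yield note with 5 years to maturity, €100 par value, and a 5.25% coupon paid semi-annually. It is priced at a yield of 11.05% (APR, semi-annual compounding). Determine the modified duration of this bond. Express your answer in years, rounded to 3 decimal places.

Periodic yield y = 0.05525. First find Macaulay duration:
  t   CF        PV=CF/(1+0.05525)^t    t·PV
  1        2.625         2.4876         2.4876
  2        2.625         2.3573         4.7146
  3        2.625         2.2339         6.7017
  4        2.625         2.1169         8.4677
  5        2.625         2.0061        10.0305
  6        2.625         1.9011        11.4064
  7        2.625         1.8015        12.6107
  8        2.625         1.7072        13.6577
  9        2.625         1.6178        14.5604
  10     102.625        59.9376       599.3763
  Σ                     78.1671       684.0136
P = 78.1671; Macaulay duration = 684.0136 / 78.1671 = 8.75066 half-year periods = 4.37533 years.
Modified duration = D_Mac / (1 + y) = 4.37533 / 1.05525 = 4.14625 years.

4.146 years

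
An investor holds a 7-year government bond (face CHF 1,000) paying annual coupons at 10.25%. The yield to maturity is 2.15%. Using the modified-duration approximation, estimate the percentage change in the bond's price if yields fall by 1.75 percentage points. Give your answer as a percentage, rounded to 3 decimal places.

+9.701%

Periodic yield y = 0.0215. Modified duration first:
  t   CF        PV=CF/(1+0.0215)^t    t·PV
  1       102.50       100.3426       100.3426
  2       102.50        98.2307       196.4613
  3       102.50        96.1632       288.4895
  4       102.50        94.1392       376.5567
  5       102.50        92.1578       460.7889
  6       102.50        90.2181       541.3086
  7     1,102.50       949.9702     6,649.7917
  Σ                  1,521.2218     8,613.7393
P = 1,521.2218; D_Mac = 5.66238 yrs; D_mod = 5.66238/(1+0.0215) = 5.54320 yrs.
ΔP/P ≈ -D_mod · Δy = -5.54320 × (-0.0175) = +0.097006 = +9.7006%.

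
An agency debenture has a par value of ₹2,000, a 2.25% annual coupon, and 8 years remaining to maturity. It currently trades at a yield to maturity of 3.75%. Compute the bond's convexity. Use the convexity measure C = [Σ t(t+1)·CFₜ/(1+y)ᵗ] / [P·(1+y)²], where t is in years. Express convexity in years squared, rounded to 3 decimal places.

59.935

With y = 0.0375:
  t   CF        PV=CF/(1+0.0375)^t    t·PV        t(t+1)·PV
  1        45.00        43.3735        43.3735          86.7470
  2        45.00        41.8058        83.6116         250.8347
  3        45.00        40.2947       120.8842         483.5367
  4        45.00        38.8383       155.3532         776.7658
  5        45.00        37.4345       187.1725       1,123.0349
  6        45.00        36.0814       216.4886       1,515.4205
  7        45.00        34.7773       243.4411       1,947.5284
  8     2,045.00     1,523.3106    12,186.4849     109,678.3645
  Σ                  1,795.9161    13,236.8095     115,862.2325
P = 1,795.9161.
Convexity = Σ t(t+1)·PV / [P·(1+y)²] = 115,862.2325 / (1,795.9161 × 1.076406) = 59.93488.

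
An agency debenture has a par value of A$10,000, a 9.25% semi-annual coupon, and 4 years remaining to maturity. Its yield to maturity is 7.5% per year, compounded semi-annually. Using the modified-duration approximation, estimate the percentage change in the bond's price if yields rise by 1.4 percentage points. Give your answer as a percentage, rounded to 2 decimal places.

-4.66%

Periodic yield y = 0.0375. Modified duration first:
  t   CF        PV=CF/(1+0.0375)^t    t·PV
  1       462.50       445.7831       445.7831
  2       462.50       429.6705       859.3410
  3       462.50       414.1402     1,242.4207
  4       462.50       399.1713     1,596.6852
  5       462.50       384.7434     1,923.7171
  6       462.50       370.8370     2,225.0222
  7       462.50       357.4333     2,502.0330
  8    10,462.50     7,793.4657    62,347.7255
  Σ                 10,595.2446    73,142.7280
P = 10,595.2446; D_Mac = 6.90335 half-year periods = 3.45168 yrs; D_mod = 3.45168/(1+0.0375) = 3.32692 yrs.
ΔP/P ≈ -D_mod · Δy = -3.32692 × (+0.014) = -0.046577 = -4.6577%.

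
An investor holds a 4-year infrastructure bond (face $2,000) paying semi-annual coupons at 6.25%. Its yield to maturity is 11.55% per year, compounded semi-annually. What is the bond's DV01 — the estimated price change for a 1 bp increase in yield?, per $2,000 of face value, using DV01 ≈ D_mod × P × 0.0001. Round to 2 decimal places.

Periodic yield y = 0.05775.
  t   CF        PV=CF/(1+0.05775)^t    t·PV
  1        62.50        59.0877        59.0877
  2        62.50        55.8617       111.7233
  3        62.50        52.8118       158.4354
  4        62.50        49.9284       199.7137
  5        62.50        47.2025       236.0124
  6        62.50        44.6254       267.7522
  7        62.50        42.1890       295.3227
  8     2,062.50     1,316.2236    10,529.7891
  Σ                  1,667.9300    11,857.8365
P = 1,667.9300; D_Mac = 7.10931 half-year periods = 3.55466 yrs; D_mod = 3.36058 yrs.
DV01 ≈ 3.36058 × 1,667.9300 × 0.0001 = 0.560522.

$0.56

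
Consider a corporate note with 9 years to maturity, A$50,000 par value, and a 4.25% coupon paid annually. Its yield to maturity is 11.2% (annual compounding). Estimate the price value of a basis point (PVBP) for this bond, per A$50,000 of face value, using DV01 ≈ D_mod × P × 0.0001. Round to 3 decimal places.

Periodic yield y = 0.112.
  t   CF        PV=CF/(1+0.112)^t    t·PV
  1     2,125.00     1,910.9712     1,910.9712
  2     2,125.00     1,718.4993     3,436.9986
  3     2,125.00     1,545.4130     4,636.2391
  4     2,125.00     1,389.7599     5,559.0397
  5     2,125.00     1,249.7841     6,248.9205
  6     2,125.00     1,123.9066     6,743.4394
  7     2,125.00     1,010.7073     7,074.9514
  8     2,125.00       908.9095     7,271.2759
  9    52,125.00    20,049.4740   180,445.2658
  Σ                 30,907.4250   223,327.1017
P = 30,907.4250; D_Mac = 7.22568 yrs; D_mod = 6.49791 yrs.
DV01 ≈ 6.49791 × 30,907.4250 × 0.0001 = 20.083372.

A$20.083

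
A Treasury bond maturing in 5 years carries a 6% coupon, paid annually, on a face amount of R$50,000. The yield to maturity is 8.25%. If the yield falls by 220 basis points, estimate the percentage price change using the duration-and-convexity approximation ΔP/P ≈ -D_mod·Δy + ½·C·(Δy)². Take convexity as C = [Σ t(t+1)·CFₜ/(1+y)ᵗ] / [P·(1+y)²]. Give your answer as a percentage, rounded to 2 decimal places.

+9.54%

With y = 0.0825:
  t   CF        PV=CF/(1+0.0825)^t    t·PV        t(t+1)·PV
  1     3,000.00     2,771.3626     2,771.3626       5,542.7252
  2     3,000.00     2,560.1502     5,120.3004      15,360.9012
  3     3,000.00     2,365.0348     7,095.1045      28,380.4179
  4     3,000.00     2,184.7897     8,739.1587      43,695.7935
  5    53,000.00    35,656.3057   178,281.5285   1,069,689.1709
  Σ                 45,537.6430   202,007.4546   1,162,669.0086
P = 45,537.6430; D_Mac = 4.43605 yrs; D_mod = 4.09797 yrs; C = 21.78862.
Duration effect: -4.09797 × (-0.022) = +0.090155
Convexity effect: 0.5 × 21.78862 × (-0.022)² = +0.0052728
ΔP/P ≈ +0.090155 + 0.0052728 = +0.095428 = +9.5428%.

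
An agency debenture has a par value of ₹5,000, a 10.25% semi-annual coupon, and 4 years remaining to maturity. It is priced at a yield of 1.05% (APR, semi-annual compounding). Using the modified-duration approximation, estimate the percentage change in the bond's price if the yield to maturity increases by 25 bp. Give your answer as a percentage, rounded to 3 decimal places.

Periodic yield y = 0.00525. Modified duration first:
  t   CF        PV=CF/(1+0.00525)^t    t·PV
  1       256.25       254.9117       254.9117
  2       256.25       253.5804       507.1608
  3       256.25       252.2561       756.7682
  4       256.25       250.9386     1,003.7546
  5       256.25       249.6281     1,248.1405
  6       256.25       248.3244     1,489.9464
  7       256.25       247.0275     1,729.1925
  8     5,256.25     5,040.6130    40,324.9044
  Σ                  6,797.2799    47,314.7790
P = 6,797.2799; D_Mac = 6.96084 half-year periods = 3.48042 yrs; D_mod = 3.48042/(1+0.00525) = 3.46224 yrs.
ΔP/P ≈ -D_mod · Δy = -3.46224 × (+0.0025) = -0.008656 = -0.8656%.

-0.866%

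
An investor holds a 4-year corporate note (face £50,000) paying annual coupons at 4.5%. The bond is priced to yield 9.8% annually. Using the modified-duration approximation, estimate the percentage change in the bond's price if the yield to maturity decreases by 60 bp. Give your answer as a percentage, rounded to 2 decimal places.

Periodic yield y = 0.098. Modified duration first:
  t   CF        PV=CF/(1+0.098)^t    t·PV
  1     2,250.00     2,049.1803     2,049.1803
  2     2,250.00     1,866.2845     3,732.5689
  3     2,250.00     1,699.7126     5,099.1378
  4    52,250.00    35,948.1822   143,792.7288
  Σ                 41,563.3596   154,673.6159
P = 41,563.3596; D_Mac = 3.72139 yrs; D_mod = 3.72139/(1+0.098) = 3.38925 yrs.
ΔP/P ≈ -D_mod · Δy = -3.38925 × (-0.006) = +0.020335 = +2.0335%.

+2.03%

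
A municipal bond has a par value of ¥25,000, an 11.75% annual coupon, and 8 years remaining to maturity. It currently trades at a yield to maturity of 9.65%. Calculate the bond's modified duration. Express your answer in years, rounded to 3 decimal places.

Periodic yield y = 0.0965. First find Macaulay duration:
  t   CF        PV=CF/(1+0.0965)^t    t·PV
  1     2,937.50     2,678.9786     2,678.9786
  2     2,937.50     2,443.2089     4,886.4178
  3     2,937.50     2,228.1887     6,684.5661
  4     2,937.50     2,032.0918     8,128.3673
  5     2,937.50     1,853.2529     9,266.2646
  6     2,937.50     1,690.1532    10,140.9189
  7     2,937.50     1,541.4073    10,789.8514
  8    27,937.50    13,369.6012   106,956.8095
  Σ                 27,836.8826   159,532.1742
P = 27,836.8826; Macaulay duration = 159,532.1742 / 27,836.8826 = 5.73096 years.
Modified duration = D_Mac / (1 + y) = 5.73096 / 1.0965 = 5.22660 years.

5.227 years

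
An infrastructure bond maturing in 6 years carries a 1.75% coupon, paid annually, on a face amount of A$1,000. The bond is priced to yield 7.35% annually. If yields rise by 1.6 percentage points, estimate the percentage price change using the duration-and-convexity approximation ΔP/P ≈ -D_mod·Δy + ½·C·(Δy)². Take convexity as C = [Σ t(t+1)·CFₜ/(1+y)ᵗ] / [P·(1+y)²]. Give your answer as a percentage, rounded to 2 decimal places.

With y = 0.0735:
  t   CF        PV=CF/(1+0.0735)^t    t·PV        t(t+1)·PV
  1        17.50        16.3018        16.3018          32.6036
  2        17.50        15.1857        30.3713          91.1140
  3        17.50        14.1459        42.4378         169.7513
  4        17.50        13.1774        52.7096         263.5481
  5        17.50        12.2752        61.3759         368.2553
  6     1,017.50       664.8476     3,989.0858      27,923.6005
  Σ                    735.9336     4,192.2823      28,848.8729
P = 735.9336; D_Mac = 5.69655 yrs; D_mod = 5.30652 yrs; C = 34.01622.
Duration effect: -5.30652 × (+0.016) = -0.084904
Convexity effect: 0.5 × 34.01622 × (0.016)² = +0.0043541
ΔP/P ≈ -0.084904 + 0.0043541 = -0.080550 = -8.0550%.

-8.06%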